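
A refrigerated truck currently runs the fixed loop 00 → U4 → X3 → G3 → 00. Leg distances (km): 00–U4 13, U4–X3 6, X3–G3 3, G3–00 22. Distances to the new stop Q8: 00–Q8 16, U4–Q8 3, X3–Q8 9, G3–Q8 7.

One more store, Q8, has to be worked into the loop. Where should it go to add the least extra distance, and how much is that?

Insertion cost between consecutive stops i–j is d(i,Q8) + d(Q8,j) − d(i,j):
  between 00 and U4: 16 + 3 − 13 = 6
  between U4 and X3: 3 + 9 − 6 = 6
  between X3 and G3: 9 + 7 − 3 = 13
  between G3 and 00: 7 + 16 − 22 = 1
Cheapest insertion is between G3 and 00, adding 1.
New total = 44 + 1 = 45.

Adding 1 km by placing Q8 on the G3–00 leg.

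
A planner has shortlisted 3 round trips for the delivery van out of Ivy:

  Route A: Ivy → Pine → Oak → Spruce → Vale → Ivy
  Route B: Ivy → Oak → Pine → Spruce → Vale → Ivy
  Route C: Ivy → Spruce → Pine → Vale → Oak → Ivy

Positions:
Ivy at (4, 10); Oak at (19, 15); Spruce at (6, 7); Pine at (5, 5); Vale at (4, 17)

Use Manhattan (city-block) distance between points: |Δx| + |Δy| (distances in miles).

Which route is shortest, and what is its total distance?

Shortest is Route C, total 58 miles.

Route A: 6 + 24 + 21 + 12 + 7 = 70
Route B: 20 + 24 + 3 + 12 + 7 = 66
Route C: 5 + 3 + 13 + 17 + 20 = 58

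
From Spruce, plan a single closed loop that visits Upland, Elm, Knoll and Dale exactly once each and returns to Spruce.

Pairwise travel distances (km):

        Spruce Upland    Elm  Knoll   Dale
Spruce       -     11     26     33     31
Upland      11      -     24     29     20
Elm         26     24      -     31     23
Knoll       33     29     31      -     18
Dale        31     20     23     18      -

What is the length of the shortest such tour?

Spruce→Upland→Elm→Knoll→Dale→Spruce: 11+24+31+18+31 = 115
Spruce→Upland→Elm→Dale→Knoll→Spruce: 11+24+23+18+33 = 109
Spruce→Upland→Knoll→Elm→Dale→Spruce: 11+29+31+23+31 = 125
Spruce→Upland→Knoll→Dale→Elm→Spruce: 11+29+18+23+26 = 107
Spruce→Upland→Dale→Elm→Knoll→Spruce: 11+20+23+31+33 = 118
Spruce→Upland→Dale→Knoll→Elm→Spruce: 11+20+18+31+26 = 106
Spruce→Elm→Upland→Knoll→Dale→Spruce: 26+24+29+18+31 = 128
Spruce→Elm→Upland→Dale→Knoll→Spruce: 26+24+20+18+33 = 121
Spruce→Elm→Knoll→Upland→Dale→Spruce: 26+31+29+20+31 = 137
Spruce→Elm→Dale→Upland→Knoll→Spruce: 26+23+20+29+33 = 131
Spruce→Knoll→Upland→Elm→Dale→Spruce: 33+29+24+23+31 = 140
Spruce→Knoll→Elm→Upland→Dale→Spruce: 33+31+24+20+31 = 139
The minimum is 106.
One optimal route: Spruce → Upland → Dale → Knoll → Elm → Spruce (or its reverse).

106 km — the shortest possible round trip.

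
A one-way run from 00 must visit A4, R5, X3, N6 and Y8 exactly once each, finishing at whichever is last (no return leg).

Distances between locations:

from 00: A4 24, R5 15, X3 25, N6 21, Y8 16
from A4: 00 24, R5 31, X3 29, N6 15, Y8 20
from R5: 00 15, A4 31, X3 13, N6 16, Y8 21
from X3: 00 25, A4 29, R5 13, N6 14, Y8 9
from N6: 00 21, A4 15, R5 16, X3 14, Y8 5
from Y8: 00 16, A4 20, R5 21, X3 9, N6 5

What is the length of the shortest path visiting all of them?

Minimum one-way distance = 57.

There are 5! = 120 possible orderings.
00→A4→R5→X3→N6→Y8: 24+31+13+14+5 = 87
00→A4→R5→X3→Y8→N6: 24+31+13+9+5 = 82
00→A4→R5→N6→X3→Y8: 24+31+16+14+9 = 94
00→A4→R5→N6→Y8→X3: 24+31+16+5+9 = 85
00→A4→R5→Y8→X3→N6: 24+31+21+9+14 = 99
00→A4→R5→Y8→N6→X3: 24+31+21+5+14 = 95
00→A4→X3→R5→N6→Y8: 24+29+13+16+5 = 87
00→A4→X3→R5→Y8→N6: 24+29+13+21+5 = 92
00→A4→X3→N6→R5→Y8: 24+29+14+16+21 = 104
00→A4→X3→N6→Y8→R5: 24+29+14+5+21 = 93
00→A4→X3→Y8→R5→N6: 24+29+9+21+16 = 99
00→A4→X3→Y8→N6→R5: 24+29+9+5+16 = 83
00→A4→N6→R5→X3→Y8: 24+15+16+13+9 = 77
00→A4→N6→R5→Y8→X3: 24+15+16+21+9 = 85
… (106 more)
00→R5→X3→Y8→N6→A4: 15+13+9+5+15 = 57  ← best
The minimum is 57.
One shortest path: 00 → R5 → X3 → Y8 → N6 → A4.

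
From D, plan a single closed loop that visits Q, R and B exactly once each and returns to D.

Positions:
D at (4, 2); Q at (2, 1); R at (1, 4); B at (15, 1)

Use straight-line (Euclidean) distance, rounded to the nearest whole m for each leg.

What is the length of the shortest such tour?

With 3 stops there are 3!/2 = 3 distinct round trips (a route and its reverse cost the same).
D - Q - R - B - D: 2+3+14+11 = 30
D - Q - B - R - D: 2+13+14+4 = 33
D - R - Q - B - D: 4+3+13+11 = 31
The minimum is 30.
One optimal route: D → Q → R → B → D (or its reverse).

Shortest round trip = 30 m.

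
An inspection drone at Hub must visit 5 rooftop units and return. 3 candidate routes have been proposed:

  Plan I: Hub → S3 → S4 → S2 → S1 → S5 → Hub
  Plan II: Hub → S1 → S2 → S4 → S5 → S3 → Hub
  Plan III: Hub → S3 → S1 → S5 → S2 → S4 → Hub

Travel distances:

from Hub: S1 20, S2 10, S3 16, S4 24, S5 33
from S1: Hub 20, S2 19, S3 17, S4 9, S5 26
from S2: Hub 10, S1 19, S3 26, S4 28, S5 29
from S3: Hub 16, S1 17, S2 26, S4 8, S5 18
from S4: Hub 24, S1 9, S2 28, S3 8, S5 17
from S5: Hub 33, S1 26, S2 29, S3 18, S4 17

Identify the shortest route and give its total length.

Plan I: 16 + 8 + 28 + 19 + 26 + 33 = 130
Plan II: 20 + 19 + 28 + 17 + 18 + 16 = 118
Plan III: 16 + 17 + 26 + 29 + 28 + 24 = 140

Shortest is Plan II, total 118.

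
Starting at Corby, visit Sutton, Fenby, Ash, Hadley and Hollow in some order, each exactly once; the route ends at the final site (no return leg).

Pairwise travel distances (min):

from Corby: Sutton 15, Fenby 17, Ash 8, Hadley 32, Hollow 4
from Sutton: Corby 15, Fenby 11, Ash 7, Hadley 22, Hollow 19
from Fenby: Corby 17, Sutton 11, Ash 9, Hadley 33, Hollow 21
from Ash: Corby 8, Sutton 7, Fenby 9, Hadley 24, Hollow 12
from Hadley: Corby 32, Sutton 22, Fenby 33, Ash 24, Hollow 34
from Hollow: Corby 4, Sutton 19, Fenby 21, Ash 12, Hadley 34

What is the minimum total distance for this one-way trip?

58 min — the minimum one-way total.

There are 5! = 120 possible orderings.
Corby - Sutton - Fenby - Ash - Hadley - Hollow: 15+11+9+24+34 = 93
Corby - Sutton - Fenby - Ash - Hollow - Hadley: 15+11+9+12+34 = 81
Corby - Sutton - Fenby - Hadley - Ash - Hollow: 15+11+33+24+12 = 95
Corby - Sutton - Fenby - Hadley - Hollow - Ash: 15+11+33+34+12 = 105
Corby - Sutton - Fenby - Hollow - Ash - Hadley: 15+11+21+12+24 = 83
Corby - Sutton - Fenby - Hollow - Hadley - Ash: 15+11+21+34+24 = 105
Corby - Sutton - Ash - Fenby - Hadley - Hollow: 15+7+9+33+34 = 98
Corby - Sutton - Ash - Fenby - Hollow - Hadley: 15+7+9+21+34 = 86
Corby - Sutton - Ash - Hadley - Fenby - Hollow: 15+7+24+33+21 = 100
Corby - Sutton - Ash - Hadley - Hollow - Fenby: 15+7+24+34+21 = 101
Corby - Sutton - Ash - Hollow - Fenby - Hadley: 15+7+12+21+33 = 88
Corby - Sutton - Ash - Hollow - Hadley - Fenby: 15+7+12+34+33 = 101
Corby - Sutton - Hadley - Fenby - Ash - Hollow: 15+22+33+9+12 = 91
Corby - Sutton - Hadley - Fenby - Hollow - Ash: 15+22+33+21+12 = 103
… (106 more)
Corby - Hollow - Ash - Fenby - Sutton - Hadley: 4+12+9+11+22 = 58  ← best
The minimum is 58.
One shortest path: Corby → Hollow → Ash → Fenby → Sutton → Hadley.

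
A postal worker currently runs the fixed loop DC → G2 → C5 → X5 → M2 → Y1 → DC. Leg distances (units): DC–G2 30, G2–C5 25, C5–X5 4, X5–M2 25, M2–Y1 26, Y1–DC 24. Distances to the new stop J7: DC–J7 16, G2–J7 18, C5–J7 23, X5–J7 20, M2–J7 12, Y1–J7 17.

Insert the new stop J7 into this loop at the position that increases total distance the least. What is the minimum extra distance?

Minimum extra distance: 3, inserting J7 between M2 and Y1.

Insertion cost between consecutive stops i–j is d(i,J7) + d(J7,j) − d(i,j):
  between DC and G2: 16 + 18 − 30 = 4
  between G2 and C5: 18 + 23 − 25 = 16
  between C5 and X5: 23 + 20 − 4 = 39
  between X5 and M2: 20 + 12 − 25 = 7
  between M2 and Y1: 12 + 17 − 26 = 3
  between Y1 and DC: 17 + 16 − 24 = 9
Cheapest insertion is between M2 and Y1, adding 3.
New total = 134 + 3 = 137.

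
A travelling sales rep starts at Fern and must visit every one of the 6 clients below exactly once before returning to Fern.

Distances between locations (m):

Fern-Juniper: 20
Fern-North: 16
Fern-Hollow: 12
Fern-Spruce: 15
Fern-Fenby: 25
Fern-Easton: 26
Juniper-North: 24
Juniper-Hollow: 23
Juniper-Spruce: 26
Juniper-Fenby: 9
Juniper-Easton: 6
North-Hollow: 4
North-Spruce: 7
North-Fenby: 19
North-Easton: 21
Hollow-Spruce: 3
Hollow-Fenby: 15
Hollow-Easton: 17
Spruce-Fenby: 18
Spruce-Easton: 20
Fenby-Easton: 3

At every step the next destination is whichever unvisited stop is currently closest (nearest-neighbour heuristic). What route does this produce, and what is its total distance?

At Fern the remaining stops are Hollow 12, Spruce 15, North 16, Juniper 20, Fenby 25, Easton 26; go to Hollow.
At Hollow the remaining stops are Spruce 3, North 4, Fenby 15, Easton 17, Juniper 23; go to Spruce.
At Spruce the remaining stops are North 7, Fenby 18, Easton 20, Juniper 26; go to North.
At North the remaining stops are Fenby 19, Easton 21, Juniper 24; go to Fenby.
At Fenby the remaining stops are Easton 3, Juniper 9; go to Easton.
At Easton the remaining stops are Juniper 6; go to Juniper.
Return Juniper→Fern: 20.
Total = 12 + 3 + 7 + 19 + 3 + 6 + 20 = 70.

70 m along Fern → Hollow → Spruce → North → Fenby → Easton → Juniper → Fern.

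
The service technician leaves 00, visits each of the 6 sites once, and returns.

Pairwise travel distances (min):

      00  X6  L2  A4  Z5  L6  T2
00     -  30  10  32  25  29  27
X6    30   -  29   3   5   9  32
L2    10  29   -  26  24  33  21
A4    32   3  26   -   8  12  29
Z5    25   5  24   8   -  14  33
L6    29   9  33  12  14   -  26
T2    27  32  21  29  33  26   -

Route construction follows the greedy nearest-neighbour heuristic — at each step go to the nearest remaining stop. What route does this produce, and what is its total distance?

At 00 the remaining stops are L2 10, Z5 25, T2 27, L6 29, X6 30, A4 32; go to L2.
At L2 the remaining stops are T2 21, Z5 24, A4 26, X6 29, L6 33; go to T2.
At T2 the remaining stops are L6 26, A4 29, X6 32, Z5 33; go to L6.
At L6 the remaining stops are X6 9, A4 12, Z5 14; go to X6.
At X6 the remaining stops are A4 3, Z5 5; go to A4.
At A4 the remaining stops are Z5 8; go to Z5.
Return Z5→00: 25.
Total = 10 + 21 + 26 + 9 + 3 + 8 + 25 = 102.

102 min along 00 → L2 → T2 → L6 → X6 → A4 → Z5 → 00.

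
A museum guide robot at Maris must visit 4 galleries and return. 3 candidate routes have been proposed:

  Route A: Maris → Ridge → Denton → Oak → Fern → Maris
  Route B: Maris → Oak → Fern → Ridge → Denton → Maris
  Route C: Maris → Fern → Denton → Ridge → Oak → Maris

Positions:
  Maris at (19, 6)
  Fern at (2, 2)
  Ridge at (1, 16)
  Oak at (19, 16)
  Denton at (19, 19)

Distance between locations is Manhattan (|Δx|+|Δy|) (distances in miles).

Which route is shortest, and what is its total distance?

90 miles — Route B is the shortest.

Route A: 28 + 21 + 3 + 31 + 21 = 104
Route B: 10 + 31 + 15 + 21 + 13 = 90
Route C: 21 + 34 + 21 + 18 + 10 = 104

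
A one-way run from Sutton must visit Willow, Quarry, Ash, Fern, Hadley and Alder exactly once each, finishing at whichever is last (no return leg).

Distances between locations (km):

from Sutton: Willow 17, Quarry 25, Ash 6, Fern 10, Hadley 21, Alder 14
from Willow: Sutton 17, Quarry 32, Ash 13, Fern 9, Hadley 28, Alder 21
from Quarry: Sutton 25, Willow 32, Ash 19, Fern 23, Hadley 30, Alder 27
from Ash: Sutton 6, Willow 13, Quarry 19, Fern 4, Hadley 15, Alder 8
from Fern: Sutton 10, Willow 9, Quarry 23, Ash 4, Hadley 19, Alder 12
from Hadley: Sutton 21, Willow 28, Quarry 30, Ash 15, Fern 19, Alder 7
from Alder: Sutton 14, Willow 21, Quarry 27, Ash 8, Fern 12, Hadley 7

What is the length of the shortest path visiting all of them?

There are 6! = 720 possible orderings.
Sutton - Willow - Quarry - Ash - Fern - Hadley - Alder: 17+32+19+4+19+7 = 98
Sutton - Willow - Quarry - Ash - Fern - Alder - Hadley: 17+32+19+4+12+7 = 91
Sutton - Willow - Quarry - Ash - Hadley - Fern - Alder: 17+32+19+15+19+12 = 114
Sutton - Willow - Quarry - Ash - Hadley - Alder - Fern: 17+32+19+15+7+12 = 102
Sutton - Willow - Quarry - Ash - Alder - Fern - Hadley: 17+32+19+8+12+19 = 107
Sutton - Willow - Quarry - Ash - Alder - Hadley - Fern: 17+32+19+8+7+19 = 102
Sutton - Willow - Quarry - Fern - Ash - Hadley - Alder: 17+32+23+4+15+7 = 98
Sutton - Willow - Quarry - Fern - Ash - Alder - Hadley: 17+32+23+4+8+7 = 91
… (712 more)
Sutton - Willow - Fern - Ash - Alder - Hadley - Quarry: 17+9+4+8+7+30 = 75  ← best
The minimum is 75.
One shortest path: Sutton → Willow → Fern → Ash → Alder → Hadley → Quarry.

Minimum one-way distance = 75 km.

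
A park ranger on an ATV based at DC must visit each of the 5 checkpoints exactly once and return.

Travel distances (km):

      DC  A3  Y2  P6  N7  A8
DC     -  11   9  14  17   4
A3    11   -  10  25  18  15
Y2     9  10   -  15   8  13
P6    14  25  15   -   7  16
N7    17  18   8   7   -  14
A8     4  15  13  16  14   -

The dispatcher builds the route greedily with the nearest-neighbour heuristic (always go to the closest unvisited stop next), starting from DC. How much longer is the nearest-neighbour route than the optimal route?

12 km longer than the optimal tour.

DC: A8=4, Y2=9, A3=11, P6=14, N7=17 ⇒ A8
A8: Y2=13, N7=14, A3=15, P6=16 ⇒ Y2
Y2: N7=8, A3=10, P6=15 ⇒ N7
N7: P6=7, A3=18 ⇒ P6
P6: A3=25 ⇒ A3
NN route DC → A8 → Y2 → N7 → P6 → A3 → DC costs 68.
Optimal: DC → A3 → Y2 → N7 → P6 → A8 → DC costs 56 (by enumerating all 60 distinct tours).
Excess = 68 − 56 = 12.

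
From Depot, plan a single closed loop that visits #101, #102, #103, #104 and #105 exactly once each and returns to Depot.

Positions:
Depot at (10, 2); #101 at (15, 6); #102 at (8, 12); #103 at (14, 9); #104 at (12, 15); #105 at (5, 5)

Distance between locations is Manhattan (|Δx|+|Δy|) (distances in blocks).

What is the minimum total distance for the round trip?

There are 60 distinct closed tours to check (reversals are equivalent).
Depot - #101 - #102 - #103 - #104 - #105 - Depot: 9+13+9+8+17+8 = 64
Depot - #101 - #102 - #103 - #105 - #104 - Depot: 9+13+9+13+17+15 = 76
Depot - #101 - #102 - #104 - #103 - #105 - Depot: 9+13+7+8+13+8 = 58
Depot - #101 - #102 - #104 - #105 - #103 - Depot: 9+13+7+17+13+11 = 70
Depot - #101 - #102 - #105 - #103 - #104 - Depot: 9+13+10+13+8+15 = 68
Depot - #101 - #102 - #105 - #104 - #103 - Depot: 9+13+10+17+8+11 = 68
Depot - #101 - #103 - #102 - #104 - #105 - Depot: 9+4+9+7+17+8 = 54
Depot - #101 - #103 - #102 - #105 - #104 - Depot: 9+4+9+10+17+15 = 64
Depot - #101 - #103 - #104 - #102 - #105 - Depot: 9+4+8+7+10+8 = 46
Depot - #101 - #103 - #104 - #105 - #102 - Depot: 9+4+8+17+10+12 = 60
Depot - #101 - #103 - #105 - #102 - #104 - Depot: 9+4+13+10+7+15 = 58
Depot - #101 - #103 - #105 - #104 - #102 - Depot: 9+4+13+17+7+12 = 62
Depot - #101 - #104 - #102 - #103 - #105 - Depot: 9+12+7+9+13+8 = 58
Depot - #101 - #104 - #102 - #105 - #103 - Depot: 9+12+7+10+13+11 = 62
… (46 more)
The minimum is 46.
One optimal route: Depot → #101 → #103 → #104 → #102 → #105 → Depot (or its reverse).

Shortest round trip = 46 blocks.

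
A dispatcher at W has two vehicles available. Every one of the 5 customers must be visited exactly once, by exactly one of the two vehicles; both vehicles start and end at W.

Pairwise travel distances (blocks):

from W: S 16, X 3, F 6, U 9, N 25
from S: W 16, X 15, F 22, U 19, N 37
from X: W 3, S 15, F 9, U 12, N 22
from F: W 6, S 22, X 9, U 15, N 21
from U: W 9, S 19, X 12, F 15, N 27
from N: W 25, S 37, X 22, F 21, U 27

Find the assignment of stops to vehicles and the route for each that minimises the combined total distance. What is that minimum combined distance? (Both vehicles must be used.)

There are 2^4 − 1 = 15 ways to divide the 5 stops into two non-empty groups. For each, the best each vehicle can do is its own shortest tour through its group:
  {S} + {X, F, U, N}: 32 + 69 = 101
  {X} + {S, F, U, N}: 6 + 89 = 95
  {S, X} + {F, U, N}: 34 + 63 = 97
  {F} + {S, X, U, N}: 12 + 87 = 99
  {S, F} + {X, U, N}: 44 + 61 = 105
  {X, F} + {S, U, N}: 18 + 87 = 105
  … (15 splits in total)
Best: vehicle 1 W → X → W = 6; vehicle 2 W → S → U → N → F → W = 89; combined 95.

Minimum combined distance: 95 blocks.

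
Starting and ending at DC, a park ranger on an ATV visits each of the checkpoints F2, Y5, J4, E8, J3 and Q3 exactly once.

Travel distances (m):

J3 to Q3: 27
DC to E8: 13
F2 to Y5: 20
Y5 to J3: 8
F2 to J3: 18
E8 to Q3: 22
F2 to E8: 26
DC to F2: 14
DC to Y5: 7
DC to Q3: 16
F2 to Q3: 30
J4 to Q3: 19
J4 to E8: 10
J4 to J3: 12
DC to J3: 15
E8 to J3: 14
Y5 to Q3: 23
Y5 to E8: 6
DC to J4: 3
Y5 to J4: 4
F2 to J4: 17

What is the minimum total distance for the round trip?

90 m — the shortest possible round trip.

There are 360 distinct closed tours to check (reversals are equivalent).
DC-F2-Y5-J4-E8-J3-Q3-DC: 14+20+4+10+14+27+16 = 105
DC-F2-Y5-J4-E8-Q3-J3-DC: 14+20+4+10+22+27+15 = 112
DC-F2-Y5-J4-J3-E8-Q3-DC: 14+20+4+12+14+22+16 = 102
DC-F2-Y5-J4-J3-Q3-E8-DC: 14+20+4+12+27+22+13 = 112
DC-F2-Y5-J4-Q3-E8-J3-DC: 14+20+4+19+22+14+15 = 108
DC-F2-Y5-J4-Q3-J3-E8-DC: 14+20+4+19+27+14+13 = 111
DC-F2-Y5-E8-J4-J3-Q3-DC: 14+20+6+10+12+27+16 = 105
DC-F2-Y5-E8-J4-Q3-J3-DC: 14+20+6+10+19+27+15 = 111
… (352 more)
DC-F2-J3-Y5-E8-Q3-J4-DC: 14+18+8+6+22+19+3 = 90  ← best
The minimum is 90.
One optimal route: DC → F2 → J3 → Y5 → E8 → Q3 → J4 → DC (or its reverse).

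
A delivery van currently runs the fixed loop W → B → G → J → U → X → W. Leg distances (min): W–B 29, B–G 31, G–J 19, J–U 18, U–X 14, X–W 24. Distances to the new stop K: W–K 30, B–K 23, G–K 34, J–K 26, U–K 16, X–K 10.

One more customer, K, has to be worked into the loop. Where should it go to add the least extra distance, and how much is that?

Adding 12 min by placing K on the U–X leg.

Insertion cost between consecutive stops i–j is d(i,K) + d(K,j) − d(i,j):
  between W and B: 30 + 23 − 29 = 24
  between B and G: 23 + 34 − 31 = 26
  between G and J: 34 + 26 − 19 = 41
  between J and U: 26 + 16 − 18 = 24
  between U and X: 16 + 10 − 14 = 12
  between X and W: 10 + 30 − 24 = 16
Cheapest insertion is between U and X, adding 12.
New total = 135 + 12 = 147.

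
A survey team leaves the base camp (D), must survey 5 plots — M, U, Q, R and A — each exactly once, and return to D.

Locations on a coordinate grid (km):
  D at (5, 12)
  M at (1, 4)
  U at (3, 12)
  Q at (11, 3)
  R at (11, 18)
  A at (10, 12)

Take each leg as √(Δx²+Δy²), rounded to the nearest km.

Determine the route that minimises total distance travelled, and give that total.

43 km — the shortest possible round trip.

D-M-U-Q-R-A-D: 9+8+12+15+6+5 = 55
D-M-U-Q-A-R-D: 9+8+12+9+6+8 = 52
D-M-U-R-Q-A-D: 9+8+10+15+9+5 = 56
D-M-U-R-A-Q-D: 9+8+10+6+9+11 = 53
D-M-U-A-Q-R-D: 9+8+7+9+15+8 = 56
D-M-U-A-R-Q-D: 9+8+7+6+15+11 = 56
D-M-Q-U-R-A-D: 9+10+12+10+6+5 = 52
D-M-Q-U-A-R-D: 9+10+12+7+6+8 = 52
D-M-Q-R-U-A-D: 9+10+15+10+7+5 = 56
D-M-Q-R-A-U-D: 9+10+15+6+7+2 = 49
D-M-Q-A-U-R-D: 9+10+9+7+10+8 = 53
D-M-Q-A-R-U-D: 9+10+9+6+10+2 = 46
D-M-R-U-Q-A-D: 9+17+10+12+9+5 = 62
D-M-R-U-A-Q-D: 9+17+10+7+9+11 = 63
… (46 more)
D-U-M-Q-A-R-D: 2+8+10+9+6+8 = 43  ← best
The minimum is 43.
One optimal route: D → U → M → Q → A → R → D (or its reverse).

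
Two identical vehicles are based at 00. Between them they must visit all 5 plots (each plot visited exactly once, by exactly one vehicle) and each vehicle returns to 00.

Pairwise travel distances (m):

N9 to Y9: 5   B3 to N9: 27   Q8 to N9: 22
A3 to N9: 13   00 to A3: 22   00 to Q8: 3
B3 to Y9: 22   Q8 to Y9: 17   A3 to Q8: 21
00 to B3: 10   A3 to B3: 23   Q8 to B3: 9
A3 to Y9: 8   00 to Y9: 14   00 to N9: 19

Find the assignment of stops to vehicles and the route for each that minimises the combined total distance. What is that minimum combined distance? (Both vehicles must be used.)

There are 2^4 − 1 = 15 ways to divide the 5 stops into two non-empty groups. For each, the best each vehicle can do is its own shortest tour through its group:
  {A3} + {Q8, B3, N9, Y9}: 44 + 58 = 102
  {Q8} + {A3, B3, N9, Y9}: 6 + 65 = 71
  {A3, Q8} + {B3, N9, Y9}: 46 + 56 = 102
  {B3} + {A3, Q8, N9, Y9}: 20 + 56 = 76
  {A3, B3} + {Q8, N9, Y9}: 55 + 44 = 99
  {Q8, B3} + {A3, N9, Y9}: 22 + 54 = 76
  … (15 splits in total)
Best: vehicle 1 00 → Q8 → 00 = 6; vehicle 2 00 → B3 → A3 → N9 → Y9 → 00 = 65; combined 71.

Minimum combined distance: 71 m.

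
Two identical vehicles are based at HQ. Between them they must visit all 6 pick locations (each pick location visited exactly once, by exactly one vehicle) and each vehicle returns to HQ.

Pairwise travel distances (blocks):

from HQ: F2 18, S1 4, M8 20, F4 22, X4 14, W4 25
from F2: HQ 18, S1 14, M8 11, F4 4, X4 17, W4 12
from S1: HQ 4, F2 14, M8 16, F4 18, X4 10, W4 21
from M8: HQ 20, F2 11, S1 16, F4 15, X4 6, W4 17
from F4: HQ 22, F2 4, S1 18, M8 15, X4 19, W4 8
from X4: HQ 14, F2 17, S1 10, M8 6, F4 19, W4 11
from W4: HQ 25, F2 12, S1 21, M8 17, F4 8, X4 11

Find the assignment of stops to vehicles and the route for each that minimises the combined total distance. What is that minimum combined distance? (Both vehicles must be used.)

Minimum combined distance: 75 blocks.

Try each way of splitting the stops between the two vehicles (each non-empty) and, for each split, find the best tour for each vehicle:
  {F2} + {S1, M8, F4, X4, W4}: 36 + 67 = 103
  {S1} + {F2, M8, F4, X4, W4}: 8 + 67 = 75
  {F2, S1} + {M8, F4, X4, W4}: 36 + 67 = 103
  {M8} + {F2, S1, F4, X4, W4}: 40 + 55 = 95
  {F2, M8} + {S1, F4, X4, W4}: 49 + 55 = 104
  {S1, M8} + {F2, F4, X4, W4}: 40 + 55 = 95
  … (31 splits in total)
Best: vehicle 1 HQ → S1 → HQ = 8; vehicle 2 HQ → F2 → F4 → W4 → M8 → X4 → HQ = 67; combined 75.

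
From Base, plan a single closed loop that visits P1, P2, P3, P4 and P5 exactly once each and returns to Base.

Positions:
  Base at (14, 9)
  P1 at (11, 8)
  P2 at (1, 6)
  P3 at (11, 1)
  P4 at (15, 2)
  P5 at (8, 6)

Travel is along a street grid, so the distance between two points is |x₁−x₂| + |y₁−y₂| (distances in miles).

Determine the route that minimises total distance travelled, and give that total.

Shortest round trip = 44 miles.

Base - P1 - P2 - P3 - P4 - P5 - Base: 4+12+15+5+11+9 = 56
Base - P1 - P2 - P3 - P5 - P4 - Base: 4+12+15+8+11+8 = 58
Base - P1 - P2 - P4 - P3 - P5 - Base: 4+12+18+5+8+9 = 56
Base - P1 - P2 - P4 - P5 - P3 - Base: 4+12+18+11+8+11 = 64
Base - P1 - P2 - P5 - P3 - P4 - Base: 4+12+7+8+5+8 = 44
Base - P1 - P2 - P5 - P4 - P3 - Base: 4+12+7+11+5+11 = 50
Base - P1 - P3 - P2 - P4 - P5 - Base: 4+7+15+18+11+9 = 64
Base - P1 - P3 - P2 - P5 - P4 - Base: 4+7+15+7+11+8 = 52
Base - P1 - P3 - P4 - P2 - P5 - Base: 4+7+5+18+7+9 = 50
Base - P1 - P3 - P4 - P5 - P2 - Base: 4+7+5+11+7+16 = 50
Base - P1 - P3 - P5 - P2 - P4 - Base: 4+7+8+7+18+8 = 52
Base - P1 - P3 - P5 - P4 - P2 - Base: 4+7+8+11+18+16 = 64
Base - P1 - P4 - P2 - P3 - P5 - Base: 4+10+18+15+8+9 = 64
Base - P1 - P4 - P2 - P5 - P3 - Base: 4+10+18+7+8+11 = 58
… (46 more)
The minimum is 44.
One optimal route: Base → P1 → P2 → P5 → P3 → P4 → Base (or its reverse).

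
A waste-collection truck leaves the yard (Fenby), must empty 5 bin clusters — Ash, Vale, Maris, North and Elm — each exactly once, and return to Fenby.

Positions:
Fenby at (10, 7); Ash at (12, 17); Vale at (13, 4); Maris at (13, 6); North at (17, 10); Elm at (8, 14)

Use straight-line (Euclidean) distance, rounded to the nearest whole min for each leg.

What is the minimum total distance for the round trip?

Minimum total distance: 33 min.

With 5 stops there are 5!/2 = 60 distinct round trips (a route and its reverse cost the same).
Fenby - Ash - Vale - Maris - North - Elm - Fenby: 10+13+2+6+10+7 = 48
Fenby - Ash - Vale - Maris - Elm - North - Fenby: 10+13+2+9+10+8 = 52
Fenby - Ash - Vale - North - Maris - Elm - Fenby: 10+13+7+6+9+7 = 52
Fenby - Ash - Vale - North - Elm - Maris - Fenby: 10+13+7+10+9+3 = 52
Fenby - Ash - Vale - Elm - Maris - North - Fenby: 10+13+11+9+6+8 = 57
Fenby - Ash - Vale - Elm - North - Maris - Fenby: 10+13+11+10+6+3 = 53
Fenby - Ash - Maris - Vale - North - Elm - Fenby: 10+11+2+7+10+7 = 47
Fenby - Ash - Maris - Vale - Elm - North - Fenby: 10+11+2+11+10+8 = 52
Fenby - Ash - Maris - North - Vale - Elm - Fenby: 10+11+6+7+11+7 = 52
Fenby - Ash - Maris - North - Elm - Vale - Fenby: 10+11+6+10+11+4 = 52
Fenby - Ash - Maris - Elm - Vale - North - Fenby: 10+11+9+11+7+8 = 56
Fenby - Ash - Maris - Elm - North - Vale - Fenby: 10+11+9+10+7+4 = 51
Fenby - Ash - North - Vale - Maris - Elm - Fenby: 10+9+7+2+9+7 = 44
Fenby - Ash - North - Vale - Elm - Maris - Fenby: 10+9+7+11+9+3 = 49
… (46 more)
Fenby - Vale - Maris - North - Ash - Elm - Fenby: 4+2+6+9+5+7 = 33  ← best
The minimum is 33.
One optimal route: Fenby → Vale → Maris → North → Ash → Elm → Fenby (or its reverse).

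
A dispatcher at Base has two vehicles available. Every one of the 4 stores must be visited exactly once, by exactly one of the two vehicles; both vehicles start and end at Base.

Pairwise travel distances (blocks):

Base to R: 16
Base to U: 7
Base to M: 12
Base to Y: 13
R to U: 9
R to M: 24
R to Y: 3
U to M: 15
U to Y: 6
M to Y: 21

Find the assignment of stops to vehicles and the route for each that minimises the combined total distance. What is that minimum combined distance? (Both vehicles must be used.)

Check every non-empty split of the stops between the two vehicles; for each half take its own optimal tour:
  {R} + {U, M, Y}: 32 + 46 = 78
  {U} + {R, M, Y}: 14 + 52 = 66
  {R, U} + {M, Y}: 32 + 46 = 78
  {M} + {R, U, Y}: 24 + 32 = 56
  {R, M} + {U, Y}: 52 + 26 = 78
  {U, M} + {R, Y}: 34 + 32 = 66
  … (7 splits in total)
Best: vehicle 1 Base → M → Base = 24; vehicle 2 Base → R → Y → U → Base = 32; combined 56.

Minimum combined distance: 56 blocks.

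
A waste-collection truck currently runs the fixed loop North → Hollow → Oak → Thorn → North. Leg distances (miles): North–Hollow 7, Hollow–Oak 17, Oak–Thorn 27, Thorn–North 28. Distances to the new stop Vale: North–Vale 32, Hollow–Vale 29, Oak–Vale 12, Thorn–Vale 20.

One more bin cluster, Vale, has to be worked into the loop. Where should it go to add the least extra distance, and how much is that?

+5 miles — insert Vale between Oak and Thorn.

Insertion cost between consecutive stops i–j is d(i,Vale) + d(Vale,j) − d(i,j):
  between North and Hollow: 32 + 29 − 7 = 54
  between Hollow and Oak: 29 + 12 − 17 = 24
  between Oak and Thorn: 12 + 20 − 27 = 5
  between Thorn and North: 20 + 32 − 28 = 24
Cheapest insertion is between Oak and Thorn, adding 5.
New total = 79 + 5 = 84.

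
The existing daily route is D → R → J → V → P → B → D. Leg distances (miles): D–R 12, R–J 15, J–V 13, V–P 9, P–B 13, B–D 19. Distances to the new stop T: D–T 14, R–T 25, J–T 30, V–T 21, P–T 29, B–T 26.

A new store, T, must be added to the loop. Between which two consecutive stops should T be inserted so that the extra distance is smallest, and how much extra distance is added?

Minimum extra distance: 21 miles, inserting T between B and D.

Insertion cost between consecutive stops i–j is d(i,T) + d(T,j) − d(i,j):
  between D and R: 14 + 25 − 12 = 27
  between R and J: 25 + 30 − 15 = 40
  between J and V: 30 + 21 − 13 = 38
  between V and P: 21 + 29 − 9 = 41
  between P and B: 29 + 26 − 13 = 42
  between B and D: 26 + 14 − 19 = 21
Cheapest insertion is between B and D, adding 21.
New total = 81 + 21 = 102.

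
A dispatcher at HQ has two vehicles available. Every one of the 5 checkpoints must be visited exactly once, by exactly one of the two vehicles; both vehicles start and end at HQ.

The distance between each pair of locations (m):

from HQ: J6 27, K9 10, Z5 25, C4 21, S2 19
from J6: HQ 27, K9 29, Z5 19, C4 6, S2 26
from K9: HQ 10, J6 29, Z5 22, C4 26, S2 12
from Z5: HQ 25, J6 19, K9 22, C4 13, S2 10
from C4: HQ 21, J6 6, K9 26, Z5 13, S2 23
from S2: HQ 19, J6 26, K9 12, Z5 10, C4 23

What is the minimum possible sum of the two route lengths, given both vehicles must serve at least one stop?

95 m — the smallest possible combined total.

Try each way of splitting the stops between the two vehicles (each non-empty) and, for each split, find the best tour for each vehicle:
  {J6} + {K9, Z5, C4, S2}: 54 + 66 = 120
  {K9} + {J6, Z5, C4, S2}: 20 + 75 = 95
  {J6, K9} + {Z5, C4, S2}: 66 + 63 = 129
  {Z5} + {J6, K9, C4, S2}: 50 + 75 = 125
  {J6, Z5} + {K9, C4, S2}: 71 + 66 = 137
  {K9, Z5} + {J6, C4, S2}: 57 + 72 = 129
  … (15 splits in total)
Best: vehicle 1 HQ → K9 → HQ = 20; vehicle 2 HQ → J6 → C4 → Z5 → S2 → HQ = 75; combined 95.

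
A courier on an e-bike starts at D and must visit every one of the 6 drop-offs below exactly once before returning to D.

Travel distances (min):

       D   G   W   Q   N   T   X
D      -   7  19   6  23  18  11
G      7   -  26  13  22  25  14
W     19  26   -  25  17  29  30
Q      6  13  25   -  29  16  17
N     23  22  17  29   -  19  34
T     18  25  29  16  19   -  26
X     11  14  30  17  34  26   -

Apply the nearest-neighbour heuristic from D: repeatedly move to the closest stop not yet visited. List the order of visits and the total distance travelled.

Nearest-neighbour total = 114 min; route D → Q → G → X → T → N → W → D.

At D the remaining stops are Q 6, G 7, X 11, T 18, W 19, N 23; go to Q.
At Q the remaining stops are G 13, T 16, X 17, W 25, N 29; go to G.
At G the remaining stops are X 14, N 22, T 25, W 26; go to X.
At X the remaining stops are T 26, W 30, N 34; go to T.
At T the remaining stops are N 19, W 29; go to N.
At N the remaining stops are W 17; go to W.
Return W→D: 19.
Total = 6 + 13 + 14 + 26 + 19 + 17 + 19 = 114.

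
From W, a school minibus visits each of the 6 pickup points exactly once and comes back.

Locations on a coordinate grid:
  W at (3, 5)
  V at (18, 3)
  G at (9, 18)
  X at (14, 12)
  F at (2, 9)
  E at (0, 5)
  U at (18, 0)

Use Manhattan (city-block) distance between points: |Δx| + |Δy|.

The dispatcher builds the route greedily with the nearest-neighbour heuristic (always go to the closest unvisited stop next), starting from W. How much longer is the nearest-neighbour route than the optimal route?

The nearest-neighbour route is 10 longer than optimal.

From W: E=3, F=5, V=17, X=18, G=19, U=20 → choose E (3).
From E: F=6, V=20, X=21, G=22, U=23 → choose F (6).
From F: X=15, G=16, V=22, U=25 → choose X (15).
From X: G=11, V=13, U=16 → choose G (11).
From G: V=24, U=27 → choose V (24).
From V: U=3 → choose U (3).
NN route W → E → F → X → G → V → U → W costs 82.
Optimal: W → V → U → X → G → F → E → W costs 72 (by enumerating all 360 distinct tours).
Excess = 82 − 72 = 10.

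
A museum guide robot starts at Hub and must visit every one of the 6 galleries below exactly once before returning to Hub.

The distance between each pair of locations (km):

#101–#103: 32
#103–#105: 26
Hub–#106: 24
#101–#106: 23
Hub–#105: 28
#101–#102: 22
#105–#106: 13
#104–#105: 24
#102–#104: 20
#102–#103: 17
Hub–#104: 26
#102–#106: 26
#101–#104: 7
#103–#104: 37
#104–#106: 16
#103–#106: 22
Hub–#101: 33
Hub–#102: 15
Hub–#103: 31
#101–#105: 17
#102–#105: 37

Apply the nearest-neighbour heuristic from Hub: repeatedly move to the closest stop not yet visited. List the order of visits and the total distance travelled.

Total distance 117 km via the nearest-neighbour route Hub → #102 → #103 → #106 → #105 → #101 → #104 → Hub.

Hub → [#102:15 / #106:24 / #104:26 / #105:28 / #103:31 / #101:33] → #102 (15)
#102 → [#103:17 / #104:20 / #101:22 / #106:26 / #105:37] → #103 (17)
#103 → [#106:22 / #105:26 / #101:32 / #104:37] → #106 (22)
#106 → [#105:13 / #104:16 / #101:23] → #105 (13)
#105 → [#101:17 / #104:24] → #101 (17)
#101 → [#104:7] → #104 (7)
Return #104→Hub: 26.
Total = 15 + 17 + 22 + 13 + 17 + 7 + 26 = 117.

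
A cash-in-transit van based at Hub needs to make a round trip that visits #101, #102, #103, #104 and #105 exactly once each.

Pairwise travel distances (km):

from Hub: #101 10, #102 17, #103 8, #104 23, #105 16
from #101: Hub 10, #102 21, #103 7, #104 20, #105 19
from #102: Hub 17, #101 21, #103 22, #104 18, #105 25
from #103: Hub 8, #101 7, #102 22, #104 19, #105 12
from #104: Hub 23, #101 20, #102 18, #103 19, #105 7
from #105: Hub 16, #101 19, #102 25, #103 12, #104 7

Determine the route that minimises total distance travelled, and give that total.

Minimum total distance: 71 km.

There are 60 distinct closed tours to check (reversals are equivalent).
Hub→#101→#102→#103→#104→#105→Hub: 10+21+22+19+7+16 = 95
Hub→#101→#102→#103→#105→#104→Hub: 10+21+22+12+7+23 = 95
Hub→#101→#102→#104→#103→#105→Hub: 10+21+18+19+12+16 = 96
Hub→#101→#102→#104→#105→#103→Hub: 10+21+18+7+12+8 = 76
Hub→#101→#102→#105→#103→#104→Hub: 10+21+25+12+19+23 = 110
Hub→#101→#102→#105→#104→#103→Hub: 10+21+25+7+19+8 = 90
Hub→#101→#103→#102→#104→#105→Hub: 10+7+22+18+7+16 = 80
Hub→#101→#103→#102→#105→#104→Hub: 10+7+22+25+7+23 = 94
Hub→#101→#103→#104→#102→#105→Hub: 10+7+19+18+25+16 = 95
Hub→#101→#103→#104→#105→#102→Hub: 10+7+19+7+25+17 = 85
Hub→#101→#103→#105→#102→#104→Hub: 10+7+12+25+18+23 = 95
Hub→#101→#103→#105→#104→#102→Hub: 10+7+12+7+18+17 = 71
Hub→#101→#104→#102→#103→#105→Hub: 10+20+18+22+12+16 = 98
Hub→#101→#104→#102→#105→#103→Hub: 10+20+18+25+12+8 = 93
… (46 more)
The minimum is 71.
One optimal route: Hub → #101 → #103 → #105 → #104 → #102 → Hub (or its reverse).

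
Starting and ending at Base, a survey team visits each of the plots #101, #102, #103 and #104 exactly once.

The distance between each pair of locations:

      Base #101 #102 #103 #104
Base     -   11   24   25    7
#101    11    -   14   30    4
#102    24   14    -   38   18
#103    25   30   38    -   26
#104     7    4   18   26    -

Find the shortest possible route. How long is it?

With 4 stops there are 4!/2 = 12 distinct round trips (a route and its reverse cost the same).
Base → #101 → #102 → #103 → #104 → Base: 11+14+38+26+7 = 96
Base → #101 → #102 → #104 → #103 → Base: 11+14+18+26+25 = 94
Base → #101 → #103 → #102 → #104 → Base: 11+30+38+18+7 = 104
Base → #101 → #103 → #104 → #102 → Base: 11+30+26+18+24 = 109
Base → #101 → #104 → #102 → #103 → Base: 11+4+18+38+25 = 96
Base → #101 → #104 → #103 → #102 → Base: 11+4+26+38+24 = 103
Base → #102 → #101 → #103 → #104 → Base: 24+14+30+26+7 = 101
Base → #102 → #101 → #104 → #103 → Base: 24+14+4+26+25 = 93
Base → #102 → #103 → #101 → #104 → Base: 24+38+30+4+7 = 103
Base → #102 → #104 → #101 → #103 → Base: 24+18+4+30+25 = 101
Base → #103 → #101 → #102 → #104 → Base: 25+30+14+18+7 = 94
Base → #103 → #102 → #101 → #104 → Base: 25+38+14+4+7 = 88
The minimum is 88.
One optimal route: Base → #103 → #102 → #101 → #104 → Base (or its reverse).

Shortest round trip = 88.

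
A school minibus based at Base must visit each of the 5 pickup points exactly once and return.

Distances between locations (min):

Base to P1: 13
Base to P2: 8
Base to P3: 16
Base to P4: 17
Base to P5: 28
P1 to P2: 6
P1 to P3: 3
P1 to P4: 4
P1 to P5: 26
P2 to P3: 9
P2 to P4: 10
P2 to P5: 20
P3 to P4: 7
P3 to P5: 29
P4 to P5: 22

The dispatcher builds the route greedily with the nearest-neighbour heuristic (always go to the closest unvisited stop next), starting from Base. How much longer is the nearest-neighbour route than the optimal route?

Excess over optimum: 1 min.

Base: P2=8, P1=13, P3=16, P4=17, P5=28 ⇒ P2
P2: P1=6, P3=9, P4=10, P5=20 ⇒ P1
P1: P3=3, P4=4, P5=26 ⇒ P3
P3: P4=7, P5=29 ⇒ P4
P4: P5=22 ⇒ P5
NN route Base → P2 → P1 → P3 → P4 → P5 → Base costs 74.
Optimal: Base → P1 → P3 → P4 → P5 → P2 → Base costs 73 (by enumerating all 60 distinct tours).
Excess = 74 − 73 = 1.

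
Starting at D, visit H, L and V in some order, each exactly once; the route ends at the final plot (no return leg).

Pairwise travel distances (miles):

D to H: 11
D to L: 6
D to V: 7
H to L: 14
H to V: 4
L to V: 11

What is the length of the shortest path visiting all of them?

There are 3! = 6 possible orderings.
D→H→L→V: 11+14+11 = 36
D→H→V→L: 11+4+11 = 26
D→L→H→V: 6+14+4 = 24
D→L→V→H: 6+11+4 = 21
D→V→H→L: 7+4+14 = 25
D→V→L→H: 7+11+14 = 32
The minimum is 21.
One shortest path: D → L → V → H.

21 miles — the minimum one-way total.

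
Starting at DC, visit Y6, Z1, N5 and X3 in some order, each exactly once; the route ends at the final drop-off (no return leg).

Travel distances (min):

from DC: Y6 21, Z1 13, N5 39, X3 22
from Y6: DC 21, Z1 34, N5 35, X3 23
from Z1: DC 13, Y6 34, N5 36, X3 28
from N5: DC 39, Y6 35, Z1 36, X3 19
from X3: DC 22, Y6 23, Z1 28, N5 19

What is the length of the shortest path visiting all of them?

89 min — the minimum one-way total.

There are 4! = 24 possible orderings.
DC → Y6 → Z1 → N5 → X3: 21+34+36+19 = 110
DC → Y6 → Z1 → X3 → N5: 21+34+28+19 = 102
DC → Y6 → N5 → Z1 → X3: 21+35+36+28 = 120
DC → Y6 → N5 → X3 → Z1: 21+35+19+28 = 103
DC → Y6 → X3 → Z1 → N5: 21+23+28+36 = 108
DC → Y6 → X3 → N5 → Z1: 21+23+19+36 = 99
DC → Z1 → Y6 → N5 → X3: 13+34+35+19 = 101
DC → Z1 → Y6 → X3 → N5: 13+34+23+19 = 89
DC → Z1 → N5 → Y6 → X3: 13+36+35+23 = 107
DC → Z1 → N5 → X3 → Y6: 13+36+19+23 = 91
DC → Z1 → X3 → Y6 → N5: 13+28+23+35 = 99
DC → Z1 → X3 → N5 → Y6: 13+28+19+35 = 95
DC → N5 → Y6 → Z1 → X3: 39+35+34+28 = 136
DC → N5 → Y6 → X3 → Z1: 39+35+23+28 = 125
… (10 more)
The minimum is 89.
One shortest path: DC → Z1 → Y6 → X3 → N5.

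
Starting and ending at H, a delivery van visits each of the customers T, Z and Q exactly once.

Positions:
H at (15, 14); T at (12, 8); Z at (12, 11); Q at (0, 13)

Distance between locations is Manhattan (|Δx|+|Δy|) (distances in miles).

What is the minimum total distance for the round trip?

Shortest round trip = 42 miles.

H - T - Z - Q - H: 9+3+14+16 = 42
H - T - Q - Z - H: 9+17+14+6 = 46
H - Z - T - Q - H: 6+3+17+16 = 42
The minimum is 42.
One optimal route: H → T → Z → Q → H (or its reverse).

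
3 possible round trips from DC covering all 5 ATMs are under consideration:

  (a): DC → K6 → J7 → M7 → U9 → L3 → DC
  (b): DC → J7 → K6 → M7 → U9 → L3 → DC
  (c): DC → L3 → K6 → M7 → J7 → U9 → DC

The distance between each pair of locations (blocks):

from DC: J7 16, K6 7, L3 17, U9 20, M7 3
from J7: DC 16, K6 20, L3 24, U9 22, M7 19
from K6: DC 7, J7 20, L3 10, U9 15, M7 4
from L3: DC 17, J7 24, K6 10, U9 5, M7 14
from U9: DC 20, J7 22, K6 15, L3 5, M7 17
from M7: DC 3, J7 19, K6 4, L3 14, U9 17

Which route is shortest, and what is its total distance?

79 blocks — (b) is the shortest.

(a): 7 + 20 + 19 + 17 + 5 + 17 = 85
(b): 16 + 20 + 4 + 17 + 5 + 17 = 79
(c): 17 + 10 + 4 + 19 + 22 + 20 = 92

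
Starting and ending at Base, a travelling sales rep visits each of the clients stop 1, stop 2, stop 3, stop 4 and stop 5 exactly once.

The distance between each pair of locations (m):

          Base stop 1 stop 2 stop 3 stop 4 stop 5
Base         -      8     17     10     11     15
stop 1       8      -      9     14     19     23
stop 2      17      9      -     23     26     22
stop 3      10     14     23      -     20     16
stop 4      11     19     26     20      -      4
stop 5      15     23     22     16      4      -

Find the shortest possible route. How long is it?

There are 60 distinct closed tours to check (reversals are equivalent).
Base - stop 1 - stop 2 - stop 3 - stop 4 - stop 5 - Base: 8+9+23+20+4+15 = 79
Base - stop 1 - stop 2 - stop 3 - stop 5 - stop 4 - Base: 8+9+23+16+4+11 = 71
Base - stop 1 - stop 2 - stop 4 - stop 3 - stop 5 - Base: 8+9+26+20+16+15 = 94
Base - stop 1 - stop 2 - stop 4 - stop 5 - stop 3 - Base: 8+9+26+4+16+10 = 73
Base - stop 1 - stop 2 - stop 5 - stop 3 - stop 4 - Base: 8+9+22+16+20+11 = 86
Base - stop 1 - stop 2 - stop 5 - stop 4 - stop 3 - Base: 8+9+22+4+20+10 = 73
Base - stop 1 - stop 3 - stop 2 - stop 4 - stop 5 - Base: 8+14+23+26+4+15 = 90
Base - stop 1 - stop 3 - stop 2 - stop 5 - stop 4 - Base: 8+14+23+22+4+11 = 82
Base - stop 1 - stop 3 - stop 4 - stop 2 - stop 5 - Base: 8+14+20+26+22+15 = 105
Base - stop 1 - stop 3 - stop 4 - stop 5 - stop 2 - Base: 8+14+20+4+22+17 = 85
Base - stop 1 - stop 3 - stop 5 - stop 2 - stop 4 - Base: 8+14+16+22+26+11 = 97
Base - stop 1 - stop 3 - stop 5 - stop 4 - stop 2 - Base: 8+14+16+4+26+17 = 85
Base - stop 1 - stop 4 - stop 2 - stop 3 - stop 5 - Base: 8+19+26+23+16+15 = 107
Base - stop 1 - stop 4 - stop 2 - stop 5 - stop 3 - Base: 8+19+26+22+16+10 = 101
… (46 more)
Base - stop 3 - stop 1 - stop 2 - stop 5 - stop 4 - Base: 10+14+9+22+4+11 = 70  ← best
The minimum is 70.
One optimal route: Base → stop 3 → stop 1 → stop 2 → stop 5 → stop 4 → Base (or its reverse).

70 m — the shortest possible round trip.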